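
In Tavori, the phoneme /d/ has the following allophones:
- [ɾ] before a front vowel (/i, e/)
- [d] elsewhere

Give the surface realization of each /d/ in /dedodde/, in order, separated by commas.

Occurrence 1 (position 1): before a front vowel (/i, e/) → [ɾ].
Occurrence 2 (position 3): no conditioning environment matches → elsewhere allophone [d].
Occurrence 3 (position 5): no conditioning environment matches → elsewhere allophone [d].
Occurrence 4 (position 6): before a front vowel (/i, e/) → [ɾ].

[ɾ], [d], [d], [ɾ]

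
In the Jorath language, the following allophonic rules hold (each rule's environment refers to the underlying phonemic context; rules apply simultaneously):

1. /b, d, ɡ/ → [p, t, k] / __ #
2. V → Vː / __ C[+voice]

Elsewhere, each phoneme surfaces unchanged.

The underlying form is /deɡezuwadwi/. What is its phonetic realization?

/d/ — word-initial; rule 1 does not apply here → [d].
/e/ (between /d/ and /ɡ/) occurs before a voiced consonant → [eː] by rule 2.
/ɡ/ (between /e/ and /e/) is in the target of rule 1 but the environment (word-finally) is not met → [ɡ].
/e/ (between /ɡ/ and /z/): before a voiced consonant, so rule 2 applies → [eː].
/z/ — not in any rule's target class → [z].
Rule 2 applies to /u/ (between /z/ and /w/: before a voiced consonant) → [uː].
/w/ (between /u/ and /a/): no rule targets it → [w].
/a/ meets the environment for rule 2 (before a voiced consonant) → [aː].
/d/ (between /a/ and /w/) fails the environment for rule 1, so it stays [d].
/w/ (between /d/ and /i/) is unaffected → [w].
/i/ (word-final): rule 2 targets it, but not before a voiced consonant → unchanged [i].

[deːɡeːzuːwaːdwi]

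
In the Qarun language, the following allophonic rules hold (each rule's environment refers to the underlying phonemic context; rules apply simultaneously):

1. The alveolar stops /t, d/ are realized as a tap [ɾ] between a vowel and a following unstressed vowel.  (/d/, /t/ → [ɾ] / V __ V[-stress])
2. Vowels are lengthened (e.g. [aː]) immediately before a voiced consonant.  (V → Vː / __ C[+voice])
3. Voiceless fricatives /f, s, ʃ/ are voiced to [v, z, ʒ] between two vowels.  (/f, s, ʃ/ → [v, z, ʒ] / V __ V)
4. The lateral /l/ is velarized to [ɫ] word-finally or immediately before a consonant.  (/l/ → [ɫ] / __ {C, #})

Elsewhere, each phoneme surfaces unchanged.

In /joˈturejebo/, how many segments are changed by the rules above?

3

Segments that undergo a rule: /u/ → [uː] (rule 2); /e/ → [eː] (rule 2); /e/ → [eː] (rule 2).
All other segments surface unchanged.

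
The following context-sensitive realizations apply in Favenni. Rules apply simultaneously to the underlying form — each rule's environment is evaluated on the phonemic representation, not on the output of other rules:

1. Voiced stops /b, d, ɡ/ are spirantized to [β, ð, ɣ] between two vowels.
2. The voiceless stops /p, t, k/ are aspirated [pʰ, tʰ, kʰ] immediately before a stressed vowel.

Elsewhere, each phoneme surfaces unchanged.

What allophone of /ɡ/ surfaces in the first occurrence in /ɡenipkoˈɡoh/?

[ɡ]

/ɡ/ — word-initial; rule 1 does not apply here → [ɡ].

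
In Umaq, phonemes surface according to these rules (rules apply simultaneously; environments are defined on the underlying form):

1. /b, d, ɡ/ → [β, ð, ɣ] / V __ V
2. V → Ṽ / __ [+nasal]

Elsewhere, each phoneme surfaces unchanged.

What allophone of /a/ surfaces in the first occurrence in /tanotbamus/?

[ã]

/a/ (between /t/ and /n/): before a nasal consonant, so rule 2 applies → [ã].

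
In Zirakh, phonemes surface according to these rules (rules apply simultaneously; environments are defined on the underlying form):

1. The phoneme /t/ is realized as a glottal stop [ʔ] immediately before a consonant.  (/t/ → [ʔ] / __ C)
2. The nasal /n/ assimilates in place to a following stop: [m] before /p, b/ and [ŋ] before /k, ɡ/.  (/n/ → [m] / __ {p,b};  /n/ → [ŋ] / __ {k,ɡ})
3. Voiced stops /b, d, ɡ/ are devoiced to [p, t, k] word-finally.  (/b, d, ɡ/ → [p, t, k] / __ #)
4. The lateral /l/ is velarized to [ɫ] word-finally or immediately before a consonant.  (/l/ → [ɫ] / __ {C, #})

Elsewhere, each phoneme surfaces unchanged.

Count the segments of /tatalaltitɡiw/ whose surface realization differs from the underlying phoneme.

Segments that undergo a rule: /l/ → [ɫ] (rule 4); /t/ → [ʔ] (rule 1).
All other segments surface unchanged.

2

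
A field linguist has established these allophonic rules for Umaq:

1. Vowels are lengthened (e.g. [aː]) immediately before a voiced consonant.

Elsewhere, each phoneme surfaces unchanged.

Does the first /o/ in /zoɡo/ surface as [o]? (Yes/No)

No

/o/ (between /z/ and /ɡ/) occurs before a voiced consonant → [oː] by rule 1.
The actual realization is [oː], not [o].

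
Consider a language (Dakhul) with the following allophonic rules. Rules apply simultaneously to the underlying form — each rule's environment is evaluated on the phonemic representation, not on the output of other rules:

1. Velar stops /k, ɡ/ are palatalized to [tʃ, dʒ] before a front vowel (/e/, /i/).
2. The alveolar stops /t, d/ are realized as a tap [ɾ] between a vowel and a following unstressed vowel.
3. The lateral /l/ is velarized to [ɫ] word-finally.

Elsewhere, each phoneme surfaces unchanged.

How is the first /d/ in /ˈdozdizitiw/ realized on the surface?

[d]

/d/ (word-initial): rule 2 targets it, but not between a vowel and a following unstressed vowel → unchanged [d].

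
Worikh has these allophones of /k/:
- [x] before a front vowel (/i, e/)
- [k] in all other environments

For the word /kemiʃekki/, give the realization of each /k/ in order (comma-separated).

Occurrence 1 (position 1): before a front vowel (/i, e/) → [x].
Occurrence 2 (position 7): no conditioning environment matches → elsewhere allophone [k].
Occurrence 3 (position 8): before a front vowel (/i, e/) → [x].

[x], [k], [x]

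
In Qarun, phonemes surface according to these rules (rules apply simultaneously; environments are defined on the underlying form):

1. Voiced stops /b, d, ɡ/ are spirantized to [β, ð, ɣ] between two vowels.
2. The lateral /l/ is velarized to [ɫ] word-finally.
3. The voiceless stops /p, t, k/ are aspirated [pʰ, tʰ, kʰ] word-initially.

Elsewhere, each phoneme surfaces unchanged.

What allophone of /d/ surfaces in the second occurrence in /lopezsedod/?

[d]

/d/ (word-final): rule 1 targets it, but not between two vowels → unchanged [d].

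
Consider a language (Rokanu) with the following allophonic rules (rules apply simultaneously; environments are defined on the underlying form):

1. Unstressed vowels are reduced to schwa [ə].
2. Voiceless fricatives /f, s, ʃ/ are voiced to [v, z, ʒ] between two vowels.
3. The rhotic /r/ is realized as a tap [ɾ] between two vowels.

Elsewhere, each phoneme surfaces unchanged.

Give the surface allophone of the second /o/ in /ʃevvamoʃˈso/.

/o/ (word-final) is in the target of rule 1 but the environment (in an unstressed syllable) is not met → [o].

[o]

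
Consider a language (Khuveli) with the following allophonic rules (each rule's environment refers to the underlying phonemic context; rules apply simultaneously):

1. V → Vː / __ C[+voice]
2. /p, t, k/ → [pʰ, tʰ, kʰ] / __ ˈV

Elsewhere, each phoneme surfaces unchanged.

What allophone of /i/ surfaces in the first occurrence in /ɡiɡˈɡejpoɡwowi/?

Rule 1 applies to /i/ (between /ɡ/ and /ɡ/: before a voiced consonant) → [iː].

[iː]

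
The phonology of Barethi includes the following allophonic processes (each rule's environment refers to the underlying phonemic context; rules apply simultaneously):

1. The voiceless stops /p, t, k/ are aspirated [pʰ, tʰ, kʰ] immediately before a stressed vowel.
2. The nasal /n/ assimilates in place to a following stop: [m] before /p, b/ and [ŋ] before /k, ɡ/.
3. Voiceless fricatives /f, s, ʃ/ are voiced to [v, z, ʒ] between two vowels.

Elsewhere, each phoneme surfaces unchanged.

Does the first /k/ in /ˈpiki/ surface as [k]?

/k/ (between /i/ and /i/) is in the target of rule 1 but the environment (immediately before a stressed vowel) is not met → [k].
The actual realization is [k], which matches [k].

Yes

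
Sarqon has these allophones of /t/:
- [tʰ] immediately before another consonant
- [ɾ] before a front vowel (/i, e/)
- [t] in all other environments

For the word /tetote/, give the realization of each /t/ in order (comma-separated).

Occurrence 1 (position 1): before a front vowel (/i, e/) → [ɾ].
Occurrence 2 (position 3): no conditioning environment matches → elsewhere allophone [t].
Occurrence 3 (position 5): before a front vowel (/i, e/) → [ɾ].

[ɾ], [t], [ɾ]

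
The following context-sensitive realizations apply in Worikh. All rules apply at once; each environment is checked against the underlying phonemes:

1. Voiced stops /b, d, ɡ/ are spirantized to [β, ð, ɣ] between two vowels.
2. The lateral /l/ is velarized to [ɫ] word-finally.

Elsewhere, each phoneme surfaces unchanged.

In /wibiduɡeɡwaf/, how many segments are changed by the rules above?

3

Segments that undergo a rule: /b/ → [β] (rule 1); /d/ → [ð] (rule 1); /ɡ/ → [ɣ] (rule 1).
All other segments surface unchanged.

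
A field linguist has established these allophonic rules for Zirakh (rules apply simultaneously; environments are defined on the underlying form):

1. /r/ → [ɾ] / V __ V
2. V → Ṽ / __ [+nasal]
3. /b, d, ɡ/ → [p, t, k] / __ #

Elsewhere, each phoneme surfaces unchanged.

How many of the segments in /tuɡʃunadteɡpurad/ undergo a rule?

3

Segments that undergo a rule: /u/ → [ũ] (rule 2); /r/ → [ɾ] (rule 1); /d/ → [t] (rule 3).
All other segments surface unchanged.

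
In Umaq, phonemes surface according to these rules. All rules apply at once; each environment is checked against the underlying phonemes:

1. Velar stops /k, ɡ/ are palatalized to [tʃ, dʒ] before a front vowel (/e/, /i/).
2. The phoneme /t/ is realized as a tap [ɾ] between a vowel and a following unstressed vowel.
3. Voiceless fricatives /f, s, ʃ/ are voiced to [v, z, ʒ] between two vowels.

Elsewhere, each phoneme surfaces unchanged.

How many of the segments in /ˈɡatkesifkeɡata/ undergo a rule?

4

Segments that undergo a rule: /k/ → [tʃ] (rule 1); /s/ → [z] (rule 3); /k/ → [tʃ] (rule 1); /t/ → [ɾ] (rule 2).
All other segments surface unchanged.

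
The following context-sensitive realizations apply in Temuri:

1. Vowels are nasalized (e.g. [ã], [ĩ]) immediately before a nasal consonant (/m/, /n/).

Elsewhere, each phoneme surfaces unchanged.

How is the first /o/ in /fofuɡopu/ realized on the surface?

/o/ — between /f/ and /f/; rule 1 does not apply here → [o].

[o]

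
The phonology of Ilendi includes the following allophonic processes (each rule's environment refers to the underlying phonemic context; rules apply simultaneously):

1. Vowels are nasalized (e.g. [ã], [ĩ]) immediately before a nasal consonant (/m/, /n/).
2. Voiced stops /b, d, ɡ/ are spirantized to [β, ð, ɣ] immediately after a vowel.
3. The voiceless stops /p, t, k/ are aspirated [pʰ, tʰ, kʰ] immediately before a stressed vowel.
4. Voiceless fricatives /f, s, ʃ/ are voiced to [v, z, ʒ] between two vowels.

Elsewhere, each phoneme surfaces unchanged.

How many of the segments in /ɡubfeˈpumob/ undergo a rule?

Segments that undergo a rule: /b/ → [β] (rule 2); /p/ → [pʰ] (rule 3); /u/ → [ũ] (rule 1); /b/ → [β] (rule 2).
All other segments surface unchanged.

4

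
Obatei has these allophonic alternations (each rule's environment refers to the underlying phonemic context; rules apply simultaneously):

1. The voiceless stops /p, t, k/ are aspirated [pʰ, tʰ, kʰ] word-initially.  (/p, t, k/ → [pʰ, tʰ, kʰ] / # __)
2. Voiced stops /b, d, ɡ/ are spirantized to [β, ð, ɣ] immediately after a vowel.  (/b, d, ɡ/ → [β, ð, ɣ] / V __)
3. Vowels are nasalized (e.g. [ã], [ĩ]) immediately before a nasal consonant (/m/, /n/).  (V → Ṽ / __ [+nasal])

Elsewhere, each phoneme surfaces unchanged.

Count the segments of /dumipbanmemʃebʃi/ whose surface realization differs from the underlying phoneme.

4

Segments that undergo a rule: /u/ → [ũ] (rule 3); /a/ → [ã] (rule 3); /e/ → [ẽ] (rule 3); /b/ → [β] (rule 2).
All other segments surface unchanged.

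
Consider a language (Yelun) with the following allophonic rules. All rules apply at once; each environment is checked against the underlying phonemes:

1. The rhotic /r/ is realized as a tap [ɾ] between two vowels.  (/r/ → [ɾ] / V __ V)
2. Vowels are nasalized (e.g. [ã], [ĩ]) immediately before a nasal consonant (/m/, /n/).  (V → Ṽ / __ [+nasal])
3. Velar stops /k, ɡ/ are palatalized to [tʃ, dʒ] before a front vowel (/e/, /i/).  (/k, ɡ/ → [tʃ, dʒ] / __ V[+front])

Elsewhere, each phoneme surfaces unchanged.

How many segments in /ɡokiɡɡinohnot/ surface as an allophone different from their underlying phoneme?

3

Segments that undergo a rule: /k/ → [tʃ] (rule 3); /ɡ/ → [dʒ] (rule 3); /i/ → [ĩ] (rule 2).
All other segments surface unchanged.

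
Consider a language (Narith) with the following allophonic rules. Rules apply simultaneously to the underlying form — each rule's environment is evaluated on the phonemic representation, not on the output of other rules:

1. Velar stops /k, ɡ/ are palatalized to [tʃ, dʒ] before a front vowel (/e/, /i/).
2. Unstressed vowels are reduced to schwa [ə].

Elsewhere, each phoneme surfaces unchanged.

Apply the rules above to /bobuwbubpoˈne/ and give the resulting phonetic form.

/b/ stays [b].
/o/ meets the environment for rule 2 (in an unstressed syllable) → [ə].
/b/ (between /o/ and /u/): no rule targets it → [b].
/u/ meets the environment for rule 2 (in an unstressed syllable) → [ə].
/w/ stays [w].
/b/ (between /w/ and /u/): no rule targets it → [b].
/u/ meets the environment for rule 2 (in an unstressed syllable) → [ə].
/b/ (between /u/ and /p/) is unaffected → [b].
/p/ — not in any rule's target class → [p].
/o/ (between /p/ and /n/) occurs in an unstressed syllable → [ə] by rule 2.
/n/ (between /o/ and /e/): no rule targets it → [n].
/e/ (word-final) is in the target of rule 2 but the environment (in an unstressed syllable) is not met → [e].

[bəbəwbəbpəˈne]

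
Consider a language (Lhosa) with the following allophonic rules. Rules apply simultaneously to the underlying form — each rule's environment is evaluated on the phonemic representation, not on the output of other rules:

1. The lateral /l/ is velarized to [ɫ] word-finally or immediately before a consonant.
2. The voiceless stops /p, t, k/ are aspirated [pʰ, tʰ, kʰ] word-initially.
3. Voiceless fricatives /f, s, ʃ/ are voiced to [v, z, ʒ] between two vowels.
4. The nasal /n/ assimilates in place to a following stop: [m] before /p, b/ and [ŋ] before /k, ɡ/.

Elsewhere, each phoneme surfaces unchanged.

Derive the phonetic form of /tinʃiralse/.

/t/ (word-initial): word-initially, so rule 2 applies → [tʰ].
/i/ (between /t/ and /n/): no rule targets it → [i].
/n/ — between /i/ and /ʃ/; rule 4 does not apply here → [n].
/ʃ/ — between /n/ and /i/; rule 3 does not apply here → [ʃ].
/i/ stays [i].
/r/ (between /i/ and /a/): no rule targets it → [r].
/a/ stays [a].
/l/ (between /a/ and /s/): word-finally or immediately before a consonant, so rule 1 applies → [ɫ].
/s/ (between /l/ and /e/) fails the environment for rule 3, so it stays [s].
/e/ — not in any rule's target class → [e].

[tʰinʃiraɫse]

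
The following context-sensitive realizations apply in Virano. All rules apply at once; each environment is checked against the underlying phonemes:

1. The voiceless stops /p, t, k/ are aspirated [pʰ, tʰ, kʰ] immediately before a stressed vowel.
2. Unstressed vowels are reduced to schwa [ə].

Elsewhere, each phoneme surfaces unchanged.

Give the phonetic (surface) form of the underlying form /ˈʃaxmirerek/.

[ˈʃaxmərərək]

/a/ (between /ʃ/ and /x/): rule 2 targets it, but not in an unstressed syllable → unchanged [a].
/i/ — between /m/ and /r/, in an unstressed syllable — surfaces as [ə] (rule 2).
/e/ (between /r/ and /r/): in an unstressed syllable, so rule 2 applies → [ə].
/e/ (between /r/ and /k/): in an unstressed syllable, so rule 2 applies → [ə].
/k/ — word-final; rule 1 does not apply here → [k].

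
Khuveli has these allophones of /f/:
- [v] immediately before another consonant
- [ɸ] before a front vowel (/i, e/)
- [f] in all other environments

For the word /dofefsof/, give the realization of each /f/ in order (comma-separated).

Occurrence 1 (position 3): before a front vowel (/i, e/) → [ɸ].
Occurrence 2 (position 5): immediately before another consonant → [v].
Occurrence 3 (position 8): no conditioning environment matches → elsewhere allophone [f].

[ɸ], [v], [f]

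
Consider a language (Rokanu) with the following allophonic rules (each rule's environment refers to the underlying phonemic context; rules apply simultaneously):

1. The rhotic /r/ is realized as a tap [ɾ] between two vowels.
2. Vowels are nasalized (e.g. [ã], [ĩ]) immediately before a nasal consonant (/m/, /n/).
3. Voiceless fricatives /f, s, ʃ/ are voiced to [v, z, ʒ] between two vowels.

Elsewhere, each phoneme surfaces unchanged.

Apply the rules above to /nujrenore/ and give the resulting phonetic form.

/n/ stays [n].
/u/ (between /n/ and /j/) fails the environment for rule 2, so it stays [u].
/j/ — not in any rule's target class → [j].
/r/ (between /j/ and /e/): rule 1 targets it, but not between two vowels → unchanged [r].
Rule 2 applies to /e/ (between /r/ and /n/: before a nasal consonant) → [ẽ].
/n/ — not in any rule's target class → [n].
/o/ — between /n/ and /r/; rule 2 does not apply here → [o].
/r/ meets the environment for rule 1 (between two vowels) → [ɾ].
/e/ (word-final) fails the environment for rule 2, so it stays [e].

[nujrẽnoɾe]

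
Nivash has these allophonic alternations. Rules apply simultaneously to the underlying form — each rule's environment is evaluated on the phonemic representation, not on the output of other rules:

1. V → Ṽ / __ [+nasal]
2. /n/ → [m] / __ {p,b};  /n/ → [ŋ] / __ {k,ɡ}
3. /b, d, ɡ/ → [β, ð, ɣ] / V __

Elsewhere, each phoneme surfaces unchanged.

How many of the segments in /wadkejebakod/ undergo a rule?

Segments that undergo a rule: /d/ → [ð] (rule 3); /b/ → [β] (rule 3); /d/ → [ð] (rule 3).
All other segments surface unchanged.

3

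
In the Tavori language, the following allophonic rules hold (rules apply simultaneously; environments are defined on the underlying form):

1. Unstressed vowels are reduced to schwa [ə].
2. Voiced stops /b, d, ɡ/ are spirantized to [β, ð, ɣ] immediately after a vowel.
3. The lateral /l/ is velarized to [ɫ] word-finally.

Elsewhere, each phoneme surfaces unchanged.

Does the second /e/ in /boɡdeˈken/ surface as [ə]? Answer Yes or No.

No

/e/ (between /k/ and /n/) fails the environment for rule 1, so it stays [e].
The actual realization is [e], not [ə].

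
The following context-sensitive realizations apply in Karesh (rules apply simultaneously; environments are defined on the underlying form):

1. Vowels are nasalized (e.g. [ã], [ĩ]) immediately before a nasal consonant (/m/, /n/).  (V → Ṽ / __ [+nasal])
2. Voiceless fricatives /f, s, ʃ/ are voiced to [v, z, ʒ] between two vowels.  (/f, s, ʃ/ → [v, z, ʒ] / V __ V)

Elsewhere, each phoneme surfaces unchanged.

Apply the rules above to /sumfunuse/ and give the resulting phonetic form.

[sũmfũnuze]

/s/ — word-initial; rule 2 does not apply here → [s].
/u/ (between /s/ and /m/): before a nasal consonant, so rule 1 applies → [ũ].
/f/ (between /m/ and /u/) is in the target of rule 2 but the environment (between two vowels) is not met → [f].
/u/ — between /f/ and /n/, before a nasal consonant — surfaces as [ũ] (rule 1).
/u/ (between /n/ and /s/) is in the target of rule 1 but the environment (before a nasal consonant) is not met → [u].
/s/ — between /u/ and /e/, between two vowels — surfaces as [z] (rule 2).
/e/ — word-final; rule 1 does not apply here → [e].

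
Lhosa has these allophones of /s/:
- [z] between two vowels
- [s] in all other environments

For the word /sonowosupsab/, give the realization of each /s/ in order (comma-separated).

Occurrence 1 (position 1): no conditioning environment matches → elsewhere allophone [s].
Occurrence 2 (position 7): between two vowels → [z].
Occurrence 3 (position 10): no conditioning environment matches → elsewhere allophone [s].

[s], [z], [s]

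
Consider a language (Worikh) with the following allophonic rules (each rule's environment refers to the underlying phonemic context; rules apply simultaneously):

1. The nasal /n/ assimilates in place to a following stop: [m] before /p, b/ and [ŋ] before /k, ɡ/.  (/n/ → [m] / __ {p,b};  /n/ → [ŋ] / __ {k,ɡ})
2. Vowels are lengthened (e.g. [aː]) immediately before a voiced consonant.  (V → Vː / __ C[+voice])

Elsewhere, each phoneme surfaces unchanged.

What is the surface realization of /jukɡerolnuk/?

/j/ (word-initial): no rule targets it → [j].
/u/ (between /j/ and /k/): rule 2 targets it, but not before a voiced consonant → unchanged [u].
/k/ stays [k].
/ɡ/ (between /k/ and /e/): no rule targets it → [ɡ].
/e/ (between /ɡ/ and /r/) occurs before a voiced consonant → [eː] by rule 2.
/r/ (between /e/ and /o/) is unaffected → [r].
/o/ (between /r/ and /l/) occurs before a voiced consonant → [oː] by rule 2.
/l/ stays [l].
/n/ (between /l/ and /u/): rule 1 targets it, but not before a labial or velar stop → unchanged [n].
/u/ (between /n/ and /k/) fails the environment for rule 2, so it stays [u].
/k/ (word-final) is unaffected → [k].

[jukɡeːroːlnuk]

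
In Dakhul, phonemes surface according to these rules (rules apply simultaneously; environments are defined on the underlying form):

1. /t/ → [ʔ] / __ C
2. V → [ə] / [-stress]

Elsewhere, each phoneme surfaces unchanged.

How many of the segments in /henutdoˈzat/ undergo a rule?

4

Segments that undergo a rule: /e/ → [ə] (rule 2); /u/ → [ə] (rule 2); /t/ → [ʔ] (rule 1); /o/ → [ə] (rule 2).
All other segments surface unchanged.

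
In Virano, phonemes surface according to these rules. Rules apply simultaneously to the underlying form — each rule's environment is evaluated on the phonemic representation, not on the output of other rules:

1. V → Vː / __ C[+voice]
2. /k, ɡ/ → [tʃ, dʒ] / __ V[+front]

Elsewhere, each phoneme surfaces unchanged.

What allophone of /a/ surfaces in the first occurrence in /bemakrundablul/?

/a/ (between /m/ and /k/): rule 1 targets it, but not before a voiced consonant → unchanged [a].

[a]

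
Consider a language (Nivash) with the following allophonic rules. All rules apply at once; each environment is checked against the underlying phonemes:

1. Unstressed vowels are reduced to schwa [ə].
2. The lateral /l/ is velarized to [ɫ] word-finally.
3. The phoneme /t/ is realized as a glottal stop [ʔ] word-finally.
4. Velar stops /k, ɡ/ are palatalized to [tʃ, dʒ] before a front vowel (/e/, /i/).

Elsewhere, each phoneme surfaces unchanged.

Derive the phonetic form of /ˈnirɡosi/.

[ˈnirɡəsə]

/n/ — not in any rule's target class → [n].
/i/ — between /n/ and /r/; rule 1 does not apply here → [i].
/r/ (between /i/ and /ɡ/): no rule targets it → [r].
/ɡ/ (between /r/ and /o/) fails the environment for rule 4, so it stays [ɡ].
/o/ (between /ɡ/ and /s/): in an unstressed syllable, so rule 1 applies → [ə].
/s/ (between /o/ and /i/): no rule targets it → [s].
Rule 1 applies to /i/ (word-final: in an unstressed syllable) → [ə].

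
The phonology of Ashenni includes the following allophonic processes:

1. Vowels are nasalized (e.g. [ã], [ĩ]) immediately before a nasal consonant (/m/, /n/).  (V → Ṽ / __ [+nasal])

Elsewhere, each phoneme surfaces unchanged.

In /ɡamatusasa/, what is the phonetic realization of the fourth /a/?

/a/ (word-final) fails the environment for rule 1, so it stays [a].

[a]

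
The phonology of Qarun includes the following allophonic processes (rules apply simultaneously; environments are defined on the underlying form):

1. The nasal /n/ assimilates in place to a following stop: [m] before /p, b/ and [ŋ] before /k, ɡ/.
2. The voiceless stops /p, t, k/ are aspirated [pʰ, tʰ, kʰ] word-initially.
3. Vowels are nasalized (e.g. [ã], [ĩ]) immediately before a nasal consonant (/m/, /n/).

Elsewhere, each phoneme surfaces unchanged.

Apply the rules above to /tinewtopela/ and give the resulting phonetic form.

[tʰĩnewtopela]

/t/ — word-initial, word-initially — surfaces as [tʰ] (rule 2).
/i/ (between /t/ and /n/) occurs before a nasal consonant → [ĩ] by rule 3.
/n/ (between /i/ and /e/) fails the environment for rule 1, so it stays [n].
/e/ — between /n/ and /w/; rule 3 does not apply here → [e].
/t/ (between /w/ and /o/): rule 2 targets it, but not word-initially → unchanged [t].
/o/ (between /t/ and /p/) fails the environment for rule 3, so it stays [o].
/p/ — between /o/ and /e/; rule 2 does not apply here → [p].
/e/ — between /p/ and /l/; rule 3 does not apply here → [e].
/a/ (word-final) fails the environment for rule 3, so it stays [a].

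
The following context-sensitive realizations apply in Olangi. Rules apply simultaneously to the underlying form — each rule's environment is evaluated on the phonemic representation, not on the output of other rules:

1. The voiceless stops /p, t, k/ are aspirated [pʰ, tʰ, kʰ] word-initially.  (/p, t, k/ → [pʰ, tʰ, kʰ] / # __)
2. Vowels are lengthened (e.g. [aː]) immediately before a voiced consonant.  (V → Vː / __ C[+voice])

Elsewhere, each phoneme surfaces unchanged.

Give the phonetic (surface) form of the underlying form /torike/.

/t/ (word-initial) occurs word-initially → [tʰ] by rule 1.
/o/ (between /t/ and /r/): before a voiced consonant, so rule 2 applies → [oː].
/r/ — not in any rule's target class → [r].
/i/ (between /r/ and /k/) fails the environment for rule 2, so it stays [i].
/k/ (between /i/ and /e/) is in the target of rule 1 but the environment (word-initially) is not met → [k].
/e/ (word-final): rule 2 targets it, but not before a voiced consonant → unchanged [e].

[tʰoːrike]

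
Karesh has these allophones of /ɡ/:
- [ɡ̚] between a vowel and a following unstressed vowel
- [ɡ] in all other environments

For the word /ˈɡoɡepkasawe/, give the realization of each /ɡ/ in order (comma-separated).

[ɡ], [ɡ̚]

Occurrence 1 (position 1): no conditioning environment matches → elsewhere allophone [ɡ].
Occurrence 2 (position 3): between a vowel and a following unstressed vowel → [ɡ̚].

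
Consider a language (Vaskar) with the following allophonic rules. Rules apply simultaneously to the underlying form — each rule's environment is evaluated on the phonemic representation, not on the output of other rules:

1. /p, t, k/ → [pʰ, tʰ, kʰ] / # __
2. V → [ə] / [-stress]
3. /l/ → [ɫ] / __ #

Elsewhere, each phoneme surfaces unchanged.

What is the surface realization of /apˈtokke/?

/a/ (word-initial) occurs in an unstressed syllable → [ə] by rule 2.
/p/ (between /a/ and /t/) fails the environment for rule 1, so it stays [p].
/t/ — between /p/ and /o/; rule 1 does not apply here → [t].
/o/ (between /t/ and /k/) is in the target of rule 2 but the environment (in an unstressed syllable) is not met → [o].
/k/ — between /o/ and /k/; rule 1 does not apply here → [k].
/k/ (between /k/ and /e/) fails the environment for rule 1, so it stays [k].
/e/ meets the environment for rule 2 (in an unstressed syllable) → [ə].

[əpˈtokkə]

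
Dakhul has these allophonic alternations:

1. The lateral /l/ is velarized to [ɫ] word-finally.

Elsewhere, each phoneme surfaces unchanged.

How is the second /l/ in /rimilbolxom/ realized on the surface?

/l/ — between /o/ and /x/; rule 1 does not apply here → [l].

[l]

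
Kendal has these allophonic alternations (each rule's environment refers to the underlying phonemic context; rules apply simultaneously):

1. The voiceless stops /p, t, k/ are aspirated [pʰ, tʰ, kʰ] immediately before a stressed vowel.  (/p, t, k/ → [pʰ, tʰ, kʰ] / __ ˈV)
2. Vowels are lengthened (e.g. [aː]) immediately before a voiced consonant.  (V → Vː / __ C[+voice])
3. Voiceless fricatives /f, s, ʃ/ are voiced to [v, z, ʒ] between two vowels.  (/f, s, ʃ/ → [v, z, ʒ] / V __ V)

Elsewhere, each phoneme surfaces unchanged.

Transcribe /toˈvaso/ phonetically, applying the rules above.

/t/ (word-initial) is in the target of rule 1 but the environment (immediately before a stressed vowel) is not met → [t].
/o/ — between /t/ and /v/, before a voiced consonant — surfaces as [oː] (rule 2).
/a/ — between /v/ and /s/; rule 2 does not apply here → [a].
/s/ (between /a/ and /o/): between two vowels, so rule 3 applies → [z].
/o/ (word-final) fails the environment for rule 2, so it stays [o].

[toːˈvazo]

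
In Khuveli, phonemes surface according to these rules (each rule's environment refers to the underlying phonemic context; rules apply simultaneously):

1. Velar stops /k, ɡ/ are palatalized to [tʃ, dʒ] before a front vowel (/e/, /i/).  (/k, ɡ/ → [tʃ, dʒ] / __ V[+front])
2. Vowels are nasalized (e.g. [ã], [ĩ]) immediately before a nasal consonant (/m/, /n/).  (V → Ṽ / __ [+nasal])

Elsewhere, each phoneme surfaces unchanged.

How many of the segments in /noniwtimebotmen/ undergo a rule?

3

Segments that undergo a rule: /o/ → [õ] (rule 2); /i/ → [ĩ] (rule 2); /e/ → [ẽ] (rule 2).
All other segments surface unchanged.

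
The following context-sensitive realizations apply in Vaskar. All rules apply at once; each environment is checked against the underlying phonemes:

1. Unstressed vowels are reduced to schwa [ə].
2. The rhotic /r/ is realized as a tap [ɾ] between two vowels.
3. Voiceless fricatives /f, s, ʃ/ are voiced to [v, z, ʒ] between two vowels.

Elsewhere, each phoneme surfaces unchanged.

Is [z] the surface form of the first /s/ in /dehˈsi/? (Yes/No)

No

/s/ (between /h/ and /i/) fails the environment for rule 3, so it stays [s].
The actual realization is [s], not [z].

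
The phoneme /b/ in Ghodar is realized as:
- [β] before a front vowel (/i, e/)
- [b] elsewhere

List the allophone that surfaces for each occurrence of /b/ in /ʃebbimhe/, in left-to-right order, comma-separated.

Occurrence 1 (position 3): no conditioning environment matches → elsewhere allophone [b].
Occurrence 2 (position 4): before a front vowel (/i, e/) → [β].

[b], [β]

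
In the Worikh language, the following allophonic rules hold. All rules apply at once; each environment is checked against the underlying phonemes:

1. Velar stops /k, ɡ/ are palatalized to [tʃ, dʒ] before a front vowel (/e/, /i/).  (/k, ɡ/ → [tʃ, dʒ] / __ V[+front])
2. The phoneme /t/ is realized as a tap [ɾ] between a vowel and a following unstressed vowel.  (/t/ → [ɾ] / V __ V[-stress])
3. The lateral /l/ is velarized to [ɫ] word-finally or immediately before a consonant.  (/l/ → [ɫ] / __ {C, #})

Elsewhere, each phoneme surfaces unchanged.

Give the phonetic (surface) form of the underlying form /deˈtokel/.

[deˈtotʃeɫ]

/d/ — not in any rule's target class → [d].
/e/ (between /d/ and /t/): no rule targets it → [e].
/t/ (between /e/ and /o/) fails the environment for rule 2, so it stays [t].
/o/ stays [o].
/k/ meets the environment for rule 1 (before a front vowel) → [tʃ].
/e/ stays [e].
/l/ — word-final, word-finally or immediately before a consonant — surfaces as [ɫ] (rule 3).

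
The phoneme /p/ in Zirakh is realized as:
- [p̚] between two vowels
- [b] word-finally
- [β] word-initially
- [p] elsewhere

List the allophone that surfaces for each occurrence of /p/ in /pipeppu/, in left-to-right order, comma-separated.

Occurrence 1 (position 1): word-initially → [β].
Occurrence 2 (position 3): between two vowels → [p̚].
Occurrence 3 (position 5): no conditioning environment matches → elsewhere allophone [p].
Occurrence 4 (position 6): no conditioning environment matches → elsewhere allophone [p].

[β], [p̚], [p], [p]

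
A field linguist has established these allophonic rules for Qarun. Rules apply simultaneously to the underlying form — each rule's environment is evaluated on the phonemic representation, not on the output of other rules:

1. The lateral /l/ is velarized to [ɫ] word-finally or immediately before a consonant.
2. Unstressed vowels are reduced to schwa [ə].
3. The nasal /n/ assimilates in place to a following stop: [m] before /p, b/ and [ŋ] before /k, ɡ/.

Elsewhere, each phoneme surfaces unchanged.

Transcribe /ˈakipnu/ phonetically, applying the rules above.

/a/ (word-initial) is in the target of rule 2 but the environment (in an unstressed syllable) is not met → [a].
/i/ meets the environment for rule 2 (in an unstressed syllable) → [ə].
/n/ (between /p/ and /u/): rule 3 targets it, but not before a labial or velar stop → unchanged [n].
/u/ meets the environment for rule 2 (in an unstressed syllable) → [ə].

[ˈakəpnə]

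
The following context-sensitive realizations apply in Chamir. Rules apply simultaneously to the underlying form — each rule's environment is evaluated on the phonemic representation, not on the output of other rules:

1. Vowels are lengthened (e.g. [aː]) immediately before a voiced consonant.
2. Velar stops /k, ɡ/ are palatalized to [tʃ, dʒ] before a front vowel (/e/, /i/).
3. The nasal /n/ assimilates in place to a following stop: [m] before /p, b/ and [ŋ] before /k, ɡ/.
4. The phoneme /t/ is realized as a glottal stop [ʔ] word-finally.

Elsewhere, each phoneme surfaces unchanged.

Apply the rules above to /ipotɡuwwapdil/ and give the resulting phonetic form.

[ipotɡuːwwapdiːl]

/i/ (word-initial) is in the target of rule 1 but the environment (before a voiced consonant) is not met → [i].
/p/ (between /i/ and /o/): no rule targets it → [p].
/o/ (between /p/ and /t/): rule 1 targets it, but not before a voiced consonant → unchanged [o].
/t/ (between /o/ and /ɡ/): rule 4 targets it, but not word-finally → unchanged [t].
/ɡ/ (between /t/ and /u/): rule 2 targets it, but not before a front vowel → unchanged [ɡ].
/u/ meets the environment for rule 1 (before a voiced consonant) → [uː].
/w/ (between /u/ and /w/) is unaffected → [w].
/w/ (between /w/ and /a/): no rule targets it → [w].
/a/ (between /w/ and /p/) is in the target of rule 1 but the environment (before a voiced consonant) is not met → [a].
/p/ (between /a/ and /d/) is unaffected → [p].
/d/ (between /p/ and /i/): no rule targets it → [d].
Rule 1 applies to /i/ (between /d/ and /l/: before a voiced consonant) → [iː].
/l/ (word-final): no rule targets it → [l].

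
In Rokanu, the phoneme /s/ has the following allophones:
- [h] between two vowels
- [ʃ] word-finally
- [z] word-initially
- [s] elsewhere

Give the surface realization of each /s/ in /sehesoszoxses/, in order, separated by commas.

[z], [h], [s], [s], [ʃ]

Occurrence 1 (position 1): word-initially → [z].
Occurrence 2 (position 5): between two vowels → [h].
Occurrence 3 (position 7): no conditioning environment matches → elsewhere allophone [s].
Occurrence 4 (position 11): no conditioning environment matches → elsewhere allophone [s].
Occurrence 5 (position 13): word-finally → [ʃ].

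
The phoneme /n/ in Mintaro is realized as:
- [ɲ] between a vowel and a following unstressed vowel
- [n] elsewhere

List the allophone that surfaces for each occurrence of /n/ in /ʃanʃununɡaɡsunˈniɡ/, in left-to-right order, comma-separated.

Occurrence 1 (position 3): no conditioning environment matches → elsewhere allophone [n].
Occurrence 2 (position 6): between a vowel and a following unstressed vowel → [ɲ].
Occurrence 3 (position 8): no conditioning environment matches → elsewhere allophone [n].
Occurrence 4 (position 14): no conditioning environment matches → elsewhere allophone [n].
Occurrence 5 (position 15): no conditioning environment matches → elsewhere allophone [n].

[n], [ɲ], [n], [n], [n]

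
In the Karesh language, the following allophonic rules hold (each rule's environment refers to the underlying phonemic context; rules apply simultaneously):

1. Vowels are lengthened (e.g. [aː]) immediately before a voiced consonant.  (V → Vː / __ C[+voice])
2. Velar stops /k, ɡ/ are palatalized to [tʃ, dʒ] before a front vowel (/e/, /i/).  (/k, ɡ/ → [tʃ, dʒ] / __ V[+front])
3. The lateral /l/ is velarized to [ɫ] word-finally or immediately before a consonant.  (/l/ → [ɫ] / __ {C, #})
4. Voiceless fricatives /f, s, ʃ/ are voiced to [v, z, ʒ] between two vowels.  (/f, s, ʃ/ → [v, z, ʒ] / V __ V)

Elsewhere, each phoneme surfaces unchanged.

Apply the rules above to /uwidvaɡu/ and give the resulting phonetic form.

[uːwiːdvaːɡu]

/u/ — word-initial, before a voiced consonant — surfaces as [uː] (rule 1).
Rule 1 applies to /i/ (between /w/ and /d/: before a voiced consonant) → [iː].
/a/ (between /v/ and /ɡ/): before a voiced consonant, so rule 1 applies → [aː].
/ɡ/ (between /a/ and /u/) is in the target of rule 2 but the environment (before a front vowel) is not met → [ɡ].
/u/ (word-final) is in the target of rule 1 but the environment (before a voiced consonant) is not met → [u].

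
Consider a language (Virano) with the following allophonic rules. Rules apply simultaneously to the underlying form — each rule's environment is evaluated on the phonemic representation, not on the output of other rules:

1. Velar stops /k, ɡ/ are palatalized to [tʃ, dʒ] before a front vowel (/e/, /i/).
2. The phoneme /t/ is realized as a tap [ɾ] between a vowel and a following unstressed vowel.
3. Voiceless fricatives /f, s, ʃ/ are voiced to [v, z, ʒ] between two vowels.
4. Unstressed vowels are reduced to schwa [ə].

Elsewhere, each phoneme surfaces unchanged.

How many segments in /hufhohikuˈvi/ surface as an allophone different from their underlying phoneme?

4

Segments that undergo a rule: /u/ → [ə] (rule 4); /o/ → [ə] (rule 4); /i/ → [ə] (rule 4); /u/ → [ə] (rule 4).
All other segments surface unchanged.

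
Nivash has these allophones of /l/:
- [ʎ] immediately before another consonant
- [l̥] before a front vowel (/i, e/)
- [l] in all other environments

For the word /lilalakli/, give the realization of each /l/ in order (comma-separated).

Occurrence 1 (position 1): before a front vowel (/i, e/) → [l̥].
Occurrence 2 (position 3): no conditioning environment matches → elsewhere allophone [l].
Occurrence 3 (position 5): no conditioning environment matches → elsewhere allophone [l].
Occurrence 4 (position 8): before a front vowel (/i, e/) → [l̥].

[l̥], [l], [l], [l̥]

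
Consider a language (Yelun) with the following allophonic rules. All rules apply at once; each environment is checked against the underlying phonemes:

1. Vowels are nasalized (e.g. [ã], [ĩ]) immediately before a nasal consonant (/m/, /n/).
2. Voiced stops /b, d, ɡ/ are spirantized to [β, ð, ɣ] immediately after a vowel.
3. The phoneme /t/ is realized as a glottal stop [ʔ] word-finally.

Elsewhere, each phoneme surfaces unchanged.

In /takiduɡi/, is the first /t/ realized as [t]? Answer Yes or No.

Yes

/t/ — word-initial; rule 3 does not apply here → [t].
The actual realization is [t], which matches [t].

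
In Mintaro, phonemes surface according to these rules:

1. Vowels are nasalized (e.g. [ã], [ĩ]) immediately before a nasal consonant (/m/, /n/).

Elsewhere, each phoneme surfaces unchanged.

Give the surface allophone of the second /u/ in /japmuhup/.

[u]

/u/ (between /h/ and /p/) is in the target of rule 1 but the environment (before a nasal consonant) is not met → [u].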